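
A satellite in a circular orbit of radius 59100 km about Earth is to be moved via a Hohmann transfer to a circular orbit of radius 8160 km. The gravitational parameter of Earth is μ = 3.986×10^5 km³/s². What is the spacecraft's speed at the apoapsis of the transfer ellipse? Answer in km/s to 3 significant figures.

The Hohmann ellipse has a_t = (r₁ + r₂)/2 = 33630 km.
At apoapsis, r = 59100 km.
Vis-viva: v = √[μ(2/r − 1/a_t)] = √[3.986×10^5 × (2/59100 − 1/33630)] = 1.279 km/s.

v = 1.28 km/s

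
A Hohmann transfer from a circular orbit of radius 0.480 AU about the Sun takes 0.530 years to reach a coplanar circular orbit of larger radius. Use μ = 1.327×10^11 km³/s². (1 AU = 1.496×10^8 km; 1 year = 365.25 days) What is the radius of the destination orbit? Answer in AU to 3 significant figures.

r₂ = 1.60 AU

In km: r₁ = 0.480 × 1.496×10^8 = 7.1808×10^7 km.
Transfer time t = 0.530 years × 365.25 × 86400 s = 1.6725528×10^7 s, and t = π√(a_t³/μ).
So a_t = (μ t²/π²)^(1/3) = (1.327×10^11 × (1.6725528×10^7)² / π²)^(1/3) = 1.5552×10^8 km.
Since a_t = (r₁ + r₂)/2, r₂ = 2a_t − r₁ = 2×1.5552×10^8 − 7.1808×10^7 = 2.39232×10^8 km.
In AU: r₂ = 2.39232×10^8 / 1.496×10^8 = 1.60 AU.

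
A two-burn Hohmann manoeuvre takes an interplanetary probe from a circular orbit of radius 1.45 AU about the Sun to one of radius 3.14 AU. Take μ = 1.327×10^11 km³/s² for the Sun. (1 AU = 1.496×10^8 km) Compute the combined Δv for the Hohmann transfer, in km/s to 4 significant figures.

Δv = 7.645 km/s

In km: r₁ = 1.45 × 1.496×10^8 = 2.1692×10^8 km; r₂ = 3.14 × 1.496×10^8 = 4.69744×10^8 km.
Semi-major axis of the transfer orbit: a_t = (2.1692×10^8 + 4.69744×10^8)/2 = 3.43332×10^8 km.
At r₁ the circular-orbit speed is v₁ = √(μ/r₁) = 24.734 km/s.
Transfer-orbit speed at r₁ (v² = μ(2/r − 1/a)): v_p = √[μ(2/r₁ − 1/a_t)] = 28.931 km/s.
First burn Δv₁ = |v_p − v₁| = 4.197 km/s.
Circular speed at r₂: v₂ = √(μ/r₂) = 16.808 km/s.
Transfer-orbit speed at r₂: v_a = √[μ(2/r₂ − 1/a_t)] = 13.360 km/s.
Second burn Δv₂ = |v₂ − v_a| = 3.448 km/s.
Total Δv = Δv₁ + Δv₂ = 7.645 km/s.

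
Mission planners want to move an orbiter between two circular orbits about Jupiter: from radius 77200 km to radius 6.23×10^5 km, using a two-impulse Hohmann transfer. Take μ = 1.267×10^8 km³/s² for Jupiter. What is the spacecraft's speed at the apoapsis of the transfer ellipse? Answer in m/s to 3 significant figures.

Semi-major axis of the transfer orbit: a_t = (77200 + 6.230×10^5)/2 = 3.501×10^5 km.
At apoapsis, r = 6.230×10^5 km.
From the vis-viva equation, v = √[μ(2/r − 1/a_t)] = 6.697 km/s.

v = 6700 m/s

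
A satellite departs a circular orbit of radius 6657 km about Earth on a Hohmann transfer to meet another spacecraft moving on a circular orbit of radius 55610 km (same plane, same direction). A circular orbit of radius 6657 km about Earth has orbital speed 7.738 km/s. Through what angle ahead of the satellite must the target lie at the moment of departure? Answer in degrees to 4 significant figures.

From the circular-orbit relation v² = μ/r at r = 6657 km: μ = v²r = (7.738)² × 6657 = 3.98599×10^5 km³/s².
Semi-major axis of the transfer orbit: a_t = (6657 + 55610)/2 = 31133.5 km.
The half-period of the transfer ellipse is t = π√(a_t³/μ) = 27340 s.
The target's mean motion on its circular orbit is ω₂ = √(μ/r₂³) = 4.814×10^-5 rad/s.
Angle swept by the target during transfer: ω₂·t = 1.316 rad = 75.40°.
The satellite traverses 180° on the transfer ellipse, so the target must lead by 180° − 75.40° = 104.6°.

φ = 104.6°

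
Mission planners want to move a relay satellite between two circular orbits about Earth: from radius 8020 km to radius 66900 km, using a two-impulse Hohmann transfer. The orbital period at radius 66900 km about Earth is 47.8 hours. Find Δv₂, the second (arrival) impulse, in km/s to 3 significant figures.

Δv₂ = 1.31 km/s

From Kepler's third law T² = 4π²r³/μ at r = 66900 km, T = 47.8 hours = 47.8 × 3600 s = 1.7208×10^5 s: μ = 4π²r³/T² = 3.99188×10^5 km³/s².
Transfer-ellipse semi-major axis a_t = (r₁ + r₂)/2 = (8020 + 66900)/2 = 37460 km.
Circular speed at r = 66900 km: v_c = √(μ/r) = 2.4427 km/s.
Transfer-orbit speed at the same r (vis-viva, a = a_t): v_t = √[μ(2/r − 1/a_t)] = 1.1303 km/s.
Δv₂ = |v_t − v_c| = |1.1303 − 2.4427| = 1.312 km/s.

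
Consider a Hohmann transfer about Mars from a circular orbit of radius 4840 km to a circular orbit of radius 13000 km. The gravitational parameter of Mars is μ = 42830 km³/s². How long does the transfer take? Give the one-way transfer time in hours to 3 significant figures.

Transfer-ellipse semi-major axis a_t = (r₁ + r₂)/2 = (4840 + 13000)/2 = 8920 km.
By Kepler's third law the transfer-orbit period is T = 2π√(a_t³/μ), so t = T/2 = 12790 s.
Converting: 12790 s ÷ 3600 s/hour = 3.55 hours.

t = 3.55 hours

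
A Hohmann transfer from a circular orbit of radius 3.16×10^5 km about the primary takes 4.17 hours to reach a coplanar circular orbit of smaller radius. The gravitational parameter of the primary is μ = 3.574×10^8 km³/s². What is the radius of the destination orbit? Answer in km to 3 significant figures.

Transfer time t = 4.17 hours = 15012 s, and t = π√(a_t³/μ).
So a_t = (μ t²/π²)^(1/3) = (3.574×10^8 × (15012)² / π²)^(1/3) = 2.0133×10^5 km.
Since a_t = (r₁ + r₂)/2, r₂ = 2a_t − r₁ = 2×2.0133×10^5 − 3.160×10^5 = 86660 km.

r₂ = 86700 km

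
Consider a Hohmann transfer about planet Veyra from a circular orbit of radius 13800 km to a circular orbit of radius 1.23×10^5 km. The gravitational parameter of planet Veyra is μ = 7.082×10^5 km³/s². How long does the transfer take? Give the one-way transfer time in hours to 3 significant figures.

The Hohmann ellipse has a_t = (r₁ + r₂)/2 = 68400 km.
Transfer time t = π√(a_t³/μ) = π√((68400)³ / 7.082×10^5) = 66781 s.
Converting: 66781 s ÷ 3600 s/hour = 18.6 hours.

t = 18.6 hours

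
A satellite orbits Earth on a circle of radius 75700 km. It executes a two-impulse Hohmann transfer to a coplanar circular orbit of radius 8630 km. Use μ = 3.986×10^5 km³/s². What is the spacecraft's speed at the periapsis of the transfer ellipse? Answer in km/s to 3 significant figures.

Semi-major axis of the transfer orbit: a_t = (75700 + 8630)/2 = 42165 km.
At periapsis, r = 8630 km.
Vis-viva: v = √[μ(2/r − 1/a_t)] = √[3.986×10^5 × (2/8630 − 1/42165)] = 9.106 km/s.

v = 9.11 km/s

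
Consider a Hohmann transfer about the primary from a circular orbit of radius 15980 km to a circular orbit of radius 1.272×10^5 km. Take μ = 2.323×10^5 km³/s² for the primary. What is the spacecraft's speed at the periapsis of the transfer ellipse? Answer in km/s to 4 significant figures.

v = 5.082 km/s

The Hohmann ellipse has a_t = (r₁ + r₂)/2 = 71590 km.
The periapsis of the transfer ellipse is at r = 15980 km.
From the vis-viva equation, v = √[μ(2/r − 1/a_t)] = 5.082 km/s.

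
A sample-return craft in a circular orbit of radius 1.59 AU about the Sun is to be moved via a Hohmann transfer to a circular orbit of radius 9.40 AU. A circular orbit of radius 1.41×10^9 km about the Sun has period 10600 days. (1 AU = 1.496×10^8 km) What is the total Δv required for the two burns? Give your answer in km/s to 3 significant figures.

Δv = 11.7 km/s

From Kepler's third law T² = 4π²r³/μ at r = 1.41×10^9 km, T = 10600 days = 10600 × 86400 s = 9.1584×10^8 s: μ = 4π²r³/T² = 1.31940×10^11 km³/s².
In km: r₁ = 1.59 × 1.496×10^8 = 2.37864×10^8 km; r₂ = 9.40 × 1.496×10^8 = 1.40624×10^9 km.
Transfer-ellipse semi-major axis a_t = (r₁ + r₂)/2 = (2.37864×10^8 + 1.40624×10^9)/2 = 8.22052×10^8 km.
At r₁ the circular-orbit speed is v₁ = √(μ/r₁) = 23.552 km/s.
On the transfer ellipse at r₁, vis-viva gives v_p = √[μ(2/r₁ − 1/a_t)] = 30.804 km/s.
First burn Δv₁ = |v_p − v₁| = 7.252 km/s.
Circular speed at r₂: v₂ = √(μ/r₂) = 9.686 km/s.
Transfer-orbit speed at r₂: v_a = √[μ(2/r₂ − 1/a_t)] = 5.210 km/s.
Second burn Δv₂ = |v₂ − v_a| = 4.476 km/s.
Δv = Δv₁ + Δv₂ = 7.252 + 4.476 = 11.73 km/s.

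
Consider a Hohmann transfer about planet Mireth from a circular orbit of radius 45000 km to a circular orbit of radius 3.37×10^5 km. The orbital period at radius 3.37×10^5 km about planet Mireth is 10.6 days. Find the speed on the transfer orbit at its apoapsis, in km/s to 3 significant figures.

v = 1.12 km/s

From Kepler's third law T² = 4π²r³/μ at r = 3.37×10^5 km, T = 10.6 days = 10.6 × 86400 s = 9.1584×10^5 s: μ = 4π²r³/T² = 1.80140×10^6 km³/s².
The Hohmann ellipse has a_t = (r₁ + r₂)/2 = 1.910×10^5 km.
At apoapsis, r = 3.370×10^5 km.
Vis-viva: v = √[μ(2/r − 1/a_t)] = √[1.80140×10^6 × (2/3.370×10^5 − 1/1.910×10^5)] = 1.122 km/s.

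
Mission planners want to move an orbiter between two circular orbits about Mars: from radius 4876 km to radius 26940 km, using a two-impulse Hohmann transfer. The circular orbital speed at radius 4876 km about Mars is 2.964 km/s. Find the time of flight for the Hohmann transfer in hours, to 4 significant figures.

From the circular-orbit relation v² = μ/r at r = 4876 km: μ = v²r = (2.964)² × 4876 = 42837.1 km³/s².
The Hohmann ellipse has a_t = (r₁ + r₂)/2 = 15908 km.
Transfer time t = π√(a_t³/μ) = π√((15908)³ / 42837.1) = 30455 s.
Converting: 30455 s ÷ 3600 s/hour = 8.460 hours.

t = 8.460 hours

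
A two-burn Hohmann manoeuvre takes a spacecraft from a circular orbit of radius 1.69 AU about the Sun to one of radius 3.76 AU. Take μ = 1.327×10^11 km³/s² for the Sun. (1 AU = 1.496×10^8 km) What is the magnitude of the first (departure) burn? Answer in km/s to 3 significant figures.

Δv₁ = 4.00 km/s

In km: r₁ = 1.69 × 1.496×10^8 = 2.52824×10^8 km; r₂ = 3.76 × 1.496×10^8 = 5.62496×10^8 km.
Semi-major axis of the transfer orbit: a_t = (2.52824×10^8 + 5.62496×10^8)/2 = 4.0766×10^8 km.
Circular speed at r = 2.52824×10^8 km: v_c = √(μ/r) = 22.910 km/s.
Vis-viva on the transfer ellipse at r = 2.52824×10^8 km gives v_t = √[μ(2/r − 1/a_t)] = 26.911 km/s.
Δv₁ = |v_t − v_c| = |26.911 − 22.910| = 4.001 km/s.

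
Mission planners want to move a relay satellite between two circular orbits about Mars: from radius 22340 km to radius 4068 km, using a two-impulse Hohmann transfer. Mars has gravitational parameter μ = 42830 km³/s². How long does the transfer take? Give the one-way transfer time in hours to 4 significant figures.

t = 6.398 hours

Transfer-ellipse semi-major axis a_t = (r₁ + r₂)/2 = (22340 + 4068)/2 = 13204 km.
By Kepler's third law the transfer-orbit period is T = 2π√(a_t³/μ), so t = T/2 = 23032 s.
Converting: 23032 s ÷ 3600 s/hour = 6.398 hours.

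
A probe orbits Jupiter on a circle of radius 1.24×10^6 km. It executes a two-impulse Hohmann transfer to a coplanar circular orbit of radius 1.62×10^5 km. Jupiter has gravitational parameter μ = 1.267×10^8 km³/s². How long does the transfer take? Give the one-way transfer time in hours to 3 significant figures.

t = 45.5 hours

Transfer-ellipse semi-major axis a_t = (r₁ + r₂)/2 = (1.240×10^6 + 1.620×10^5)/2 = 7.010×10^5 km.
Transfer time t = π√(a_t³/μ) = π√((7.010×10^5)³ / 1.267×10^8) = 1.638×10^5 s.
Converting: 1.638×10^5 s ÷ 3600 s/hour = 45.5 hours.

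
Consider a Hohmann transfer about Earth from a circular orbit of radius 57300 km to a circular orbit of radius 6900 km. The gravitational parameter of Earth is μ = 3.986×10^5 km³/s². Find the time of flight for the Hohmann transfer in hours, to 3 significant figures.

Transfer-ellipse semi-major axis a_t = (r₁ + r₂)/2 = (57300 + 6900)/2 = 32100 km.
Half the transfer-orbit period gives t = π√(a_t³/μ) = 28620 s.
Converting: 28620 s ÷ 3600 s/hour = 7.95 hours.

t = 7.95 hours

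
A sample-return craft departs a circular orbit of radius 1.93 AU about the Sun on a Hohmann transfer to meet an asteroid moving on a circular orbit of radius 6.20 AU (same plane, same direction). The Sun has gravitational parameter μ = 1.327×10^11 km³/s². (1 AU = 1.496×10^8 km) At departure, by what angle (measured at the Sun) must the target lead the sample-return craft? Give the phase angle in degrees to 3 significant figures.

In km: r₁ = 1.93 × 1.496×10^8 = 2.88728×10^8 km; r₂ = 6.20 × 1.496×10^8 = 9.2752×10^8 km.
Transfer-ellipse semi-major axis a_t = (r₁ + r₂)/2 = (2.88728×10^8 + 9.2752×10^8)/2 = 6.08124×10^8 km.
The half-period of the transfer ellipse is t = π√(a_t³/μ) = 1.2933×10^8 s.
Target angular speed ω₂ = √(μ/r₂³) = 1.2896×10^-8 rad/s.
Angle swept by the target during transfer: ω₂·t = 1.6678 rad = 95.56°.
The sample-return craft traverses 180° on the transfer ellipse, so the target must lead by 180° − 95.56° = 84.4°.

φ = 84.4°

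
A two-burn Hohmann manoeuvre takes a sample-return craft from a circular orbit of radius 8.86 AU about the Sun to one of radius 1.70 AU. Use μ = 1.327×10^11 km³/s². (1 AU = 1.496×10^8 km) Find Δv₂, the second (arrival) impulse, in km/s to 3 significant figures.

In km: r₁ = 8.86 × 1.496×10^8 = 1.325456×10^9 km; r₂ = 1.70 × 1.496×10^8 = 2.5432×10^8 km.
Transfer-ellipse semi-major axis a_t = (r₁ + r₂)/2 = (1.325456×10^9 + 2.5432×10^8)/2 = 7.89888×10^8 km.
On the circular orbit at r = 2.5432×10^8 km, v_c = √(μ/r) = 22.843 km/s.
Vis-viva on the transfer ellipse at r = 2.5432×10^8 km gives v_t = √[μ(2/r − 1/a_t)] = 29.590 km/s.
Δv₂ = |v_t − v_c| = |29.590 − 22.843| = 6.747 km/s.

Δv₂ = 6.75 km/s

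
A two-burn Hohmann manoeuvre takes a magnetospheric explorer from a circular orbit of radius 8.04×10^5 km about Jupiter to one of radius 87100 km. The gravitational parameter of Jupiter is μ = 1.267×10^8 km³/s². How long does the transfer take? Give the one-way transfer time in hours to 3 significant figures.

The Hohmann ellipse has a_t = (r₁ + r₂)/2 = 4.4555×10^5 km.
By Kepler's third law the transfer-orbit period is T = 2π√(a_t³/μ), so t = T/2 = 83010 s.
Converting: 83010 s ÷ 3600 s/hour = 23.1 hours.

t = 23.1 hours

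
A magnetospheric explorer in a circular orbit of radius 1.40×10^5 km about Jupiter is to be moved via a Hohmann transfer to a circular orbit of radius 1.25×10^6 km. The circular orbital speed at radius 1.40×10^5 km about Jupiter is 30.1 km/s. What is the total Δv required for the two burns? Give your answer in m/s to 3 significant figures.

Δv = 15800 m/s

From the circular-orbit relation v² = μ/r at r = 1.40×10^5 km: μ = v²r = (30.1)² × 1.40×10^5 = 1.26841×10^8 km³/s².
The Hohmann ellipse has a_t = (r₁ + r₂)/2 = 6.950×10^5 km.
Circular speed at r₁: v₁ = √(μ/r₁) = √(1.26841×10^8/1.400×10^5) = 30.10 km/s.
Transfer-orbit speed at r₁ (v² = μ(2/r − 1/a)): v_p = √[μ(2/r₁ − 1/a_t)] = 40.37 km/s.
First burn Δv₁ = |v_p − v₁| = 10.27 km/s.
At r₂, v₂ = √(μ/r₂) = 10.073 km/s.
Transfer-orbit speed at r₂: v_a = √[μ(2/r₂ − 1/a_t)] = 4.5211 km/s.
Second burn Δv₂ = |v₂ − v_a| = 5.552 km/s.
Δv = Δv₁ + Δv₂ = 10.27 + 5.552 = 15.82 km/s.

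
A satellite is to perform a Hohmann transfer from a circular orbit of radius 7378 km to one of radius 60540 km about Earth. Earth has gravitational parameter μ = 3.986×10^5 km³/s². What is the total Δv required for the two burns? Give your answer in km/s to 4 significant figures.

Semi-major axis of the transfer orbit: a_t = (7378 + 60540)/2 = 33959 km.
At r₁ the circular-orbit speed is v₁ = √(μ/r₁) = 7.350 km/s.
On the transfer ellipse at r₁, v² = μ(2/r − 1/a) gives v_p = √[μ(2/r₁ − 1/a_t)] = 9.814 km/s.
First burn Δv₁ = |v_p − v₁| = 2.464 km/s.
Circular speed at r₂: v₂ = √(μ/r₂) = 2.566 km/s.
Transfer-orbit speed at r₂: v_a = √[μ(2/r₂ − 1/a_t)] = 1.196 km/s.
Second burn Δv₂ = |v₂ − v_a| = 1.370 km/s.
Δv = Δv₁ + Δv₂ = 2.464 + 1.370 = 3.834 km/s.

Δv = 3.834 km/s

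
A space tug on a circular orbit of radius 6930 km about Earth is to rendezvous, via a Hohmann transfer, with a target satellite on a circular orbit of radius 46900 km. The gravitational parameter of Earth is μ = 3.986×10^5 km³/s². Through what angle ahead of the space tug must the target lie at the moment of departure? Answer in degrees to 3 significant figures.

The Hohmann ellipse has a_t = (r₁ + r₂)/2 = 26915 km.
Transfer time t = π√(a_t³/μ) = 21972 s.
Target angular speed ω₂ = √(μ/r₂³) = 6.2160×10^-5 rad/s.
Angle swept by the target during transfer: ω₂·t = 1.3658 rad = 78.25°.
The space tug traverses 180° on the transfer ellipse, so the target must lead by 180° − 78.25° = 102°.

φ = 102°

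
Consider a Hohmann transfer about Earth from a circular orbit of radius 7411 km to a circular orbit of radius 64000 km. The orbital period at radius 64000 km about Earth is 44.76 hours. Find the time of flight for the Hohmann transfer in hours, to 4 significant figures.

From Kepler's third law T² = 4π²r³/μ at r = 64000 km, T = 44.76 hours = 44.76 × 3600 s = 1.61136×10^5 s: μ = 4π²r³/T² = 3.98579×10^5 km³/s².
The Hohmann ellipse has a_t = (r₁ + r₂)/2 = 35705.5 km.
By Kepler's third law the transfer-orbit period is T = 2π√(a_t³/μ), so t = T/2 = 33573 s.
Converting: 33573 s ÷ 3600 s/hour = 9.326 hours.

t = 9.326 hours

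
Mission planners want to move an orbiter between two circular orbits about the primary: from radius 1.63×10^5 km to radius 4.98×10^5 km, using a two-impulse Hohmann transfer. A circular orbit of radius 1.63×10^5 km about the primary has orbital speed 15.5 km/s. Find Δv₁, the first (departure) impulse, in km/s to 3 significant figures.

Δv₁ = 3.53 km/s

From the circular-orbit relation v² = μ/r at r = 1.63×10^5 km: μ = v²r = (15.5)² × 1.63×10^5 = 3.91608×10^7 km³/s².
Transfer-ellipse semi-major axis a_t = (r₁ + r₂)/2 = (1.630×10^5 + 4.980×10^5)/2 = 3.305×10^5 km.
Circular speed at r = 1.630×10^5 km: v_c = √(μ/r) = 15.500 km/s.
Transfer-orbit speed at the same r (vis-viva, a = a_t): v_t = √[μ(2/r − 1/a_t)] = 19.027 km/s.
Δv₁ = |v_t − v_c| = |19.027 − 15.500| = 3.527 km/s.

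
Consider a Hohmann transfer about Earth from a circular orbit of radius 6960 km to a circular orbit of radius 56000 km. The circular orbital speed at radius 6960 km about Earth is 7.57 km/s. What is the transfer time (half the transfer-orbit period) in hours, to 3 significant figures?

From the circular-orbit relation v² = μ/r at r = 6960 km: μ = v²r = (7.57)² × 6960 = 3.98842×10^5 km³/s².
Transfer-ellipse semi-major axis a_t = (r₁ + r₂)/2 = (6960 + 56000)/2 = 31480 km.
By Kepler's third law the transfer-orbit period is T = 2π√(a_t³/μ), so t = T/2 = 27780 s.
Converting: 27780 s ÷ 3600 s/hour = 7.72 hours.

t = 7.72 hours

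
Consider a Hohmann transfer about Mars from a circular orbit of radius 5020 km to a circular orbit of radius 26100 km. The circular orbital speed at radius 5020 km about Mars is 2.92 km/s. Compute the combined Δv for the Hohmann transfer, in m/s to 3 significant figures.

From the circular-orbit relation v² = μ/r at r = 5020 km: μ = v²r = (2.92)² × 5020 = 42802.5 km³/s².
Semi-major axis of the transfer orbit: a_t = (5020 + 26100)/2 = 15560 km.
Circular speed at r₁: v₁ = √(μ/r₁) = √(42802.5/5020) = 2.9200 km/s.
On the transfer ellipse at r₁, vis-viva gives v_p = √[μ(2/r₁ − 1/a_t)] = 3.7818 km/s.
First burn Δv₁ = |v_p − v₁| = 0.8618 km/s.
At r₂, v₂ = √(μ/r₂) = 1.2806 km/s.
Transfer-orbit speed at r₂: v_a = √[μ(2/r₂ − 1/a_t)] = 0.72738 km/s.
Second burn Δv₂ = |v₂ − v_a| = 0.5532 km/s.
Total Δv = Δv₁ + Δv₂ = 1.415 km/s.

Δv = 1420 m/s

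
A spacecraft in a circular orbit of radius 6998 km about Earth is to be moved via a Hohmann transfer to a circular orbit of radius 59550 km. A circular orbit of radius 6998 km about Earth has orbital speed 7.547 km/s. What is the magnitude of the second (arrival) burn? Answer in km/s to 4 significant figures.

From the circular-orbit relation v² = μ/r at r = 6998 km: μ = v²r = (7.547)² × 6998 = 3.98587×10^5 km³/s².
Semi-major axis of the transfer orbit: a_t = (6998 + 59550)/2 = 33274 km.
On the circular orbit at r = 59550 km, v_c = √(μ/r) = 2.587 km/s.
Vis-viva on the transfer ellipse at r = 59550 km gives v_t = √[μ(2/r − 1/a_t)] = 1.186 km/s.
Δv₂ = |v_t − v_c| = |1.186 − 2.587| = 1.401 km/s.

Δv₂ = 1.401 km/s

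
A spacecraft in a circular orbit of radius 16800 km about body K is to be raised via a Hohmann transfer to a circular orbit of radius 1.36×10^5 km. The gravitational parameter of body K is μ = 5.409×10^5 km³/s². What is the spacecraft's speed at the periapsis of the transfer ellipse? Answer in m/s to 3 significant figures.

v = 7570 m/s

The Hohmann ellipse has a_t = (r₁ + r₂)/2 = 76400 km.
At periapsis, r = 16800 km.
Applying v² = μ(2/r − 1/a_t): v = 7.571 km/s.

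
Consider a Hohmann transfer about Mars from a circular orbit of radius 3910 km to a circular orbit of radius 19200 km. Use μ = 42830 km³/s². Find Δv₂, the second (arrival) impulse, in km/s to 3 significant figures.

Transfer-ellipse semi-major axis a_t = (r₁ + r₂)/2 = (3910 + 19200)/2 = 11555 km.
Circular speed at r = 19200 km: v_c = √(μ/r) = 1.49356 km/s.
Vis-viva on the transfer ellipse at r = 19200 km gives v_t = √[μ(2/r − 1/a_t)] = 0.868814 km/s.
Δv₂ = |v_t − v_c| = |0.868814 − 1.49356| = 0.6247 km/s.

Δv₂ = 0.625 km/s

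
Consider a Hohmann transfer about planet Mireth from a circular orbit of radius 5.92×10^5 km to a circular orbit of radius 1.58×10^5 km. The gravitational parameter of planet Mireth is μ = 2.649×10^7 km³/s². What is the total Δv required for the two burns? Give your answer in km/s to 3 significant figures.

Δv = 5.67 km/s

Transfer-ellipse semi-major axis a_t = (r₁ + r₂)/2 = (5.920×10^5 + 1.580×10^5)/2 = 3.750×10^5 km.
Circular speed at r₁: v₁ = √(μ/r₁) = √(2.649×10^7/5.920×10^5) = 6.689 km/s.
Transfer-orbit speed at r₁ (v² = μ(2/r − 1/a)): v_a = √[μ(2/r₁ − 1/a_t)] = 4.342 km/s.
First burn Δv₁ = |v_a − v₁| = 2.347 km/s.
At r₂, v₂ = √(μ/r₂) = 12.948 km/s.
Transfer-orbit speed at r₂: v_p = √[μ(2/r₂ − 1/a_t)] = 16.269 km/s.
Second burn Δv₂ = |v₂ − v_p| = 3.321 km/s.
Total Δv = Δv₁ + Δv₂ = 5.668 km/s.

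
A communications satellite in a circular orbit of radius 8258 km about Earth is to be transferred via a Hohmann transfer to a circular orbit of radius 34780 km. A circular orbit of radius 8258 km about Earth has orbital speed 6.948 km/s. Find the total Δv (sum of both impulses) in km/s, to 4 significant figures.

From the circular-orbit relation v² = μ/r at r = 8258 km: μ = v²r = (6.948)² × 8258 = 3.98653×10^5 km³/s².
Semi-major axis of the transfer orbit: a_t = (8258 + 34780)/2 = 21519 km.
Circular speed at r₁: v₁ = √(μ/r₁) = √(3.98653×10^5/8258) = 6.948 km/s.
On the transfer ellipse at r₁, vis-viva gives v_p = √[μ(2/r₁ − 1/a_t)] = 8.833 km/s.
First burn Δv₁ = |v_p − v₁| = 1.885 km/s.
At r₂, v₂ = √(μ/r₂) = 3.3856 km/s.
Transfer-orbit speed at r₂: v_a = √[μ(2/r₂ − 1/a_t)] = 2.0973 km/s.
Second burn Δv₂ = |v₂ − v_a| = 1.288 km/s.
Δv = Δv₁ + Δv₂ = 1.885 + 1.288 = 3.173 km/s.

Δv = 3.173 km/s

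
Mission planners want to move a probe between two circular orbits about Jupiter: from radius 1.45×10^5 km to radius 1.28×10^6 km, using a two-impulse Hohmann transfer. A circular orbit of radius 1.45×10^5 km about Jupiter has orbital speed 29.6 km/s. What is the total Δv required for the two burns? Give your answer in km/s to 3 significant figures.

Δv = 15.5 km/s

From the circular-orbit relation v² = μ/r at r = 1.45×10^5 km: μ = v²r = (29.6)² × 1.45×10^5 = 1.27043×10^8 km³/s².
Transfer-ellipse semi-major axis a_t = (r₁ + r₂)/2 = (1.450×10^5 + 1.280×10^6)/2 = 7.125×10^5 km.
At r₁ the circular-orbit speed is v₁ = √(μ/r₁) = 29.60 km/s.
On the transfer ellipse at r₁, vis-viva equation gives v_p = √[μ(2/r₁ − 1/a_t)] = 39.67 km/s.
First burn Δv₁ = |v_p − v₁| = 10.07 km/s.
At r₂, v₂ = √(μ/r₂) = 9.9626 km/s.
Transfer-orbit speed at r₂: v_a = √[μ(2/r₂ − 1/a_t)] = 4.4943 km/s.
Second burn Δv₂ = |v₂ − v_a| = 5.468 km/s.
Δv = Δv₁ + Δv₂ = 10.07 + 5.468 = 15.54 km/s.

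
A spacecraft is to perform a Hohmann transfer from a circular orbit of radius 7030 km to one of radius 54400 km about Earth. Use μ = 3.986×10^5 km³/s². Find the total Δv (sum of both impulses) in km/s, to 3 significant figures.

Δv = 3.90 km/s

The Hohmann ellipse has a_t = (r₁ + r₂)/2 = 30715 km.
Circular speed at r₁: v₁ = √(μ/r₁) = √(3.986×10^5/7030) = 7.5299 km/s.
Transfer-orbit speed at r₁ (vis-viva): v_p = √[μ(2/r₁ − 1/a_t)] = 10.021 km/s.
First burn Δv₁ = |v_p − v₁| = 2.491 km/s.
At r₂, v₂ = √(μ/r₂) = 2.707 km/s.
Transfer-orbit speed at r₂: v_a = √[μ(2/r₂ − 1/a_t)] = 1.295 km/s.
Second burn Δv₂ = |v₂ − v_a| = 1.412 km/s.
Δv = Δv₁ + Δv₂ = 2.491 + 1.412 = 3.903 km/s.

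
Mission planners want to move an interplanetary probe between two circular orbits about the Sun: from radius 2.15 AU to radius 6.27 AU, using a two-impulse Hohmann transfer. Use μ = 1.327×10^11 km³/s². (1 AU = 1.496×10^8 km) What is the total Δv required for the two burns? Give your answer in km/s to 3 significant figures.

Δv = 7.87 km/s

In km: r₁ = 2.15 × 1.496×10^8 = 3.2164×10^8 km; r₂ = 6.27 × 1.496×10^8 = 9.37992×10^8 km.
The Hohmann ellipse has a_t = (r₁ + r₂)/2 = 6.29816×10^8 km.
Circular speed at r₁: v₁ = √(μ/r₁) = √(1.327×10^11/3.2164×10^8) = 20.3119 km/s.
Transfer-orbit speed at r₁ (v² = μ(2/r − 1/a)): v_p = √[μ(2/r₁ − 1/a_t)] = 24.7881 km/s.
First burn Δv₁ = |v_p − v₁| = 4.47620 km/s.
At r₂, v₂ = √(μ/r₂) = 11.894218 km/s.
Transfer-orbit speed at r₂: v_a = √[μ(2/r₂ − 1/a_t)] = 8.4999051 km/s.
Second burn Δv₂ = |v₂ − v_a| = 3.39431 km/s.
Δv = Δv₁ + Δv₂ = 4.47620 + 3.39431 = 7.871 km/s.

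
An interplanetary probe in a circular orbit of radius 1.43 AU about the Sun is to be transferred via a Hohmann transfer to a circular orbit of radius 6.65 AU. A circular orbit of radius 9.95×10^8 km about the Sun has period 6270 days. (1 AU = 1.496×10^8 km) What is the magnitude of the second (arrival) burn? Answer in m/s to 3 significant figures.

From Kepler's third law T² = 4π²r³/μ at r = 9.95×10^8 km, T = 6270 days = 6270 × 86400 s = 5.41728×10^8 s: μ = 4π²r³/T² = 1.32515×10^11 km³/s².
In km: r₁ = 1.43 × 1.496×10^8 = 2.13928×10^8 km; r₂ = 6.65 × 1.496×10^8 = 9.9484×10^8 km.
The Hohmann ellipse has a_t = (r₁ + r₂)/2 = 6.04384×10^8 km.
Circular speed at r = 9.9484×10^8 km: v_c = √(μ/r) = 11.5413 km/s.
Transfer-orbit speed at the same r (vis-viva, a = a_t): v_t = √[μ(2/r − 1/a_t)] = 6.86648 km/s.
Δv₂ = |v_t − v_c| = |6.86648 − 11.5413| = 4.675 km/s.

Δv₂ = 4670 m/s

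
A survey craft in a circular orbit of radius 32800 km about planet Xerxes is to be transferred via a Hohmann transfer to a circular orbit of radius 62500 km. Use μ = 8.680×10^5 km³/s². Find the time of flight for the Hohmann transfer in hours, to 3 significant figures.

t = 9.74 hours

Semi-major axis of the transfer orbit: a_t = (32800 + 62500)/2 = 47650 km.
Half the transfer-orbit period gives t = π√(a_t³/μ) = 35070 s.
Converting: 35070 s ÷ 3600 s/hour = 9.74 hours.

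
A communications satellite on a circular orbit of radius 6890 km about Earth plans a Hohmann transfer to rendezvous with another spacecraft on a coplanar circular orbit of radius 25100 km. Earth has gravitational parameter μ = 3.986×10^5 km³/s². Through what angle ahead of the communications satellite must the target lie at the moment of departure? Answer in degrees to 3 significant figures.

The Hohmann ellipse has a_t = (r₁ + r₂)/2 = 15995 km.
Transfer time t = π√(a_t³/μ) = 10066.0 s.
The target's mean motion on its circular orbit is ω₂ = √(μ/r₂³) = 1.58766×10^-4 rad/s.
Angle swept by the target during transfer: ω₂·t = 1.59814 rad = 91.57°.
The communications satellite traverses 180° on the transfer ellipse, so the target must lead by 180° − 91.57° = 88.4°.

φ = 88.4°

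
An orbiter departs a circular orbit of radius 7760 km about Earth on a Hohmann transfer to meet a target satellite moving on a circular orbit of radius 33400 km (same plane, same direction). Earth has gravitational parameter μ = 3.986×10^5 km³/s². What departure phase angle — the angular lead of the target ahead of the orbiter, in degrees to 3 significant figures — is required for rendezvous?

φ = 92.9°

Transfer-ellipse semi-major axis a_t = (r₁ + r₂)/2 = (7760 + 33400)/2 = 20580 km.
The half-period of the transfer ellipse is t = π√(a_t³/μ) = 14691 s.
The target's mean motion on its circular orbit is ω₂ = √(μ/r₂³) = 1.0343×10^-4 rad/s.
Angle swept by the target during transfer: ω₂·t = 1.5195 rad = 87.06°.
The orbiter traverses 180° on the transfer ellipse, so the target must lead by 180° − 87.06° = 92.9°.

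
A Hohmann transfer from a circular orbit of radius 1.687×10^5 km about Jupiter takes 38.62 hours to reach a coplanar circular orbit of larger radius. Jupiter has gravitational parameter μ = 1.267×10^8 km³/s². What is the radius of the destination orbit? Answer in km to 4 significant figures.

r₂ = 1.088×10^6 km

Transfer time t = 38.62 hours = 1.39032×10^5 s, and t = π√(a_t³/μ).
So a_t = (μ t²/π²)^(1/3) = (1.267×10^8 × (1.39032×10^5)² / π²)^(1/3) = 6.2840×10^5 km.
Since a_t = (r₁ + r₂)/2, r₂ = 2a_t − r₁ = 2×6.2840×10^5 − 1.687×10^5 = 1.0881×10^6 km.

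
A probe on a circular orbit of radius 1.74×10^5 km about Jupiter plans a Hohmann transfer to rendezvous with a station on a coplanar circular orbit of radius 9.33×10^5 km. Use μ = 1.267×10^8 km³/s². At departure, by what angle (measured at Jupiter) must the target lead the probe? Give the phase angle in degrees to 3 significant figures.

φ = 97.8°

The Hohmann ellipse has a_t = (r₁ + r₂)/2 = 5.535×10^5 km.
Transfer time t = π√(a_t³/μ) = 1.1493×10^5 s.
Target angular speed ω₂ = √(μ/r₂³) = 1.2490×10^-5 rad/s.
Angle swept by the target during transfer: ω₂·t = 1.4355 rad = 82.248°.
Arrival is 180° from departure on the ellipse, so φ = 180° − 82.248° = 97.8°.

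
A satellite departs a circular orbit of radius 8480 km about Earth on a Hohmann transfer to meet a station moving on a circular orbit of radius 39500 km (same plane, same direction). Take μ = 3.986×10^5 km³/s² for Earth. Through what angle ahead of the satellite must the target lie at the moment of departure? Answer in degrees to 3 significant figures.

φ = 94.8°

Transfer-ellipse semi-major axis a_t = (r₁ + r₂)/2 = (8480 + 39500)/2 = 23990 km.
The half-period of the transfer ellipse is t = π√(a_t³/μ) = 18490 s.
Target angular speed ω₂ = √(μ/r₂³) = 8.042×10^-5 rad/s.
Angle swept by the target during transfer: ω₂·t = 1.487 rad = 85.20°.
Arrival is 180° from departure on the ellipse, so φ = 180° − 85.20° = 94.8°.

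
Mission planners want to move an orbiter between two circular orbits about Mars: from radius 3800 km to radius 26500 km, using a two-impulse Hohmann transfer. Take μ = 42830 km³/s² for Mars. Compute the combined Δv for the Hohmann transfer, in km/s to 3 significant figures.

Semi-major axis of the transfer orbit: a_t = (3800 + 26500)/2 = 15150 km.
Circular speed at r₁: v₁ = √(μ/r₁) = √(42830/3800) = 3.357 km/s.
Transfer-orbit speed at r₁ (v² = μ(2/r − 1/a)): v_p = √[μ(2/r₁ − 1/a_t)] = 4.440 km/s.
First burn Δv₁ = |v_p − v₁| = 1.083 km/s.
At r₂, v₂ = √(μ/r₂) = 1.2713 km/s.
Transfer-orbit speed at r₂: v_a = √[μ(2/r₂ − 1/a_t)] = 0.63670 km/s.
Second burn Δv₂ = |v₂ − v_a| = 0.6346 km/s.
Δv = Δv₁ + Δv₂ = 1.083 + 0.6346 = 1.718 km/s.

Δv = 1.72 km/s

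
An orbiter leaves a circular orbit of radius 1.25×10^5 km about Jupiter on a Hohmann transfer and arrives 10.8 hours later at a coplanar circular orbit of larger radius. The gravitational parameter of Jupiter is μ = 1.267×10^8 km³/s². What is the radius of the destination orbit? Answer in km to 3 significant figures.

Transfer time t = 10.8 hours = 38880 s, and t = π√(a_t³/μ).
So a_t = (μ t²/π²)^(1/3) = (1.267×10^8 × (38880)² / π²)^(1/3) = 2.6873×10^5 km.
Since a_t = (r₁ + r₂)/2, r₂ = 2a_t − r₁ = 2×2.6873×10^5 − 1.250×10^5 = 4.1246×10^5 km.

r₂ = 4.12×10^5 km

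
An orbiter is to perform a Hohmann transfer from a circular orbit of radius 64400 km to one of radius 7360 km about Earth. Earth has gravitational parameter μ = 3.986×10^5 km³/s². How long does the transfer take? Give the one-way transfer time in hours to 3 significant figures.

The Hohmann ellipse has a_t = (r₁ + r₂)/2 = 35880 km.
Transfer time t = π√(a_t³/μ) = π√((35880)³ / 3.986×10^5) = 33820 s.
Converting: 33820 s ÷ 3600 s/hour = 9.39 hours.

t = 9.39 hours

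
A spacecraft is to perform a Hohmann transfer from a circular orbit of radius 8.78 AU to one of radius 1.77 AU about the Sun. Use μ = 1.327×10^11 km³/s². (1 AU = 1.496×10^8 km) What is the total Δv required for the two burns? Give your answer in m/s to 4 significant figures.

Δv = 10720 m/s

In km: r₁ = 8.78 × 1.496×10^8 = 1.313488×10^9 km; r₂ = 1.77 × 1.496×10^8 = 2.64792×10^8 km.
Transfer-ellipse semi-major axis a_t = (r₁ + r₂)/2 = (1.313488×10^9 + 2.64792×10^8)/2 = 7.8914×10^8 km.
Circular speed at r₁: v₁ = √(μ/r₁) = √(1.327×10^11/1.313488×10^9) = 10.051 km/s.
Transfer-orbit speed at r₁ (vis-viva): v_a = √[μ(2/r₁ − 1/a_t)] = 5.8223 km/s.
First burn Δv₁ = |v_a − v₁| = 4.229 km/s.
At r₂, v₂ = √(μ/r₂) = 22.386 km/s.
Transfer-orbit speed at r₂: v_p = √[μ(2/r₂ − 1/a_t)] = 28.881 km/s.
Second burn Δv₂ = |v₂ − v_p| = 6.495 km/s.
Total Δv = Δv₁ + Δv₂ = 10.72 km/s.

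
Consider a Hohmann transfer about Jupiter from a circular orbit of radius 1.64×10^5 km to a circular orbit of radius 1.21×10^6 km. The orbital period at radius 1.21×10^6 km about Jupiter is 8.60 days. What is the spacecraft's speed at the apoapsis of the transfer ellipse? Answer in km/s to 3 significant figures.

From Kepler's third law T² = 4π²r³/μ at r = 1.21×10^6 km, T = 8.60 days = 8.60 × 86400 s = 7.4304×10^5 s: μ = 4π²r³/T² = 1.26675×10^8 km³/s².
Transfer-ellipse semi-major axis a_t = (r₁ + r₂)/2 = (1.640×10^5 + 1.210×10^6)/2 = 6.870×10^5 km.
The apoapsis of the transfer ellipse is at r = 1.210×10^6 km.
Applying v² = μ(2/r − 1/a_t): v = 4.999 km/s.

v = 5.00 km/s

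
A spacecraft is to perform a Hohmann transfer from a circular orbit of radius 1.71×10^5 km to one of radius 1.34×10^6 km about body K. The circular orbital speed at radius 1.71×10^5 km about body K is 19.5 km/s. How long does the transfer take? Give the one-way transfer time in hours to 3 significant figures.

From the circular-orbit relation v² = μ/r at r = 1.71×10^5 km: μ = v²r = (19.5)² × 1.71×10^5 = 6.50228×10^7 km³/s².
The Hohmann ellipse has a_t = (r₁ + r₂)/2 = 7.555×10^5 km.
Transfer time t = π√(a_t³/μ) = π√((7.555×10^5)³ / 6.50228×10^7) = 2.558×10^5 s.
Converting: 2.558×10^5 s ÷ 3600 s/hour = 71.1 hours.

t = 71.1 hours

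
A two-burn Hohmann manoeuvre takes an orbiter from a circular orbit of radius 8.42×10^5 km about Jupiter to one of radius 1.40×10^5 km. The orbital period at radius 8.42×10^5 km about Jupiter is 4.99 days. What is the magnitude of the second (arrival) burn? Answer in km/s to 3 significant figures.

From Kepler's third law T² = 4π²r³/μ at r = 8.42×10^5 km, T = 4.99 days = 4.99 × 86400 s = 4.31136×10^5 s: μ = 4π²r³/T² = 1.26785×10^8 km³/s².
Semi-major axis of the transfer orbit: a_t = (8.420×10^5 + 1.400×10^5)/2 = 4.910×10^5 km.
On the circular orbit at r = 1.400×10^5 km, v_c = √(μ/r) = 30.093 km/s.
Transfer-orbit speed at the same r (vis-viva, a = a_t): v_t = √[μ(2/r − 1/a_t)] = 39.408 km/s.
Δv₂ = |v_t − v_c| = |39.408 − 30.093| = 9.315 km/s.

Δv₂ = 9.31 km/s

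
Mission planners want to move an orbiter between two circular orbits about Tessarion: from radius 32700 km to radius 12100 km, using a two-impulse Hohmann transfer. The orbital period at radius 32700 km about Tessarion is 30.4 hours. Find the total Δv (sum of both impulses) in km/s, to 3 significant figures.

From Kepler's third law T² = 4π²r³/μ at r = 32700 km, T = 30.4 hours = 30.4 × 3600 s = 1.0944×10^5 s: μ = 4π²r³/T² = 1.15253×10^5 km³/s².
Semi-major axis of the transfer orbit: a_t = (32700 + 12100)/2 = 22400 km.
Circular speed at r₁: v₁ = √(μ/r₁) = √(1.15253×10^5/32700) = 1.8774 km/s.
On the transfer ellipse at r₁, vis-viva equation gives v_a = √[μ(2/r₁ − 1/a_t)] = 1.3798 km/s.
First burn Δv₁ = |v_a − v₁| = 0.4976 km/s.
At r₂, v₂ = √(μ/r₂) = 3.08626 km/s.
Transfer-orbit speed at r₂: v_p = √[μ(2/r₂ − 1/a_t)] = 3.72892 km/s.
Second burn Δv₂ = |v₂ − v_p| = 0.6427 km/s.
Total Δv = Δv₁ + Δv₂ = 1.140 km/s.

Δv = 1.14 km/s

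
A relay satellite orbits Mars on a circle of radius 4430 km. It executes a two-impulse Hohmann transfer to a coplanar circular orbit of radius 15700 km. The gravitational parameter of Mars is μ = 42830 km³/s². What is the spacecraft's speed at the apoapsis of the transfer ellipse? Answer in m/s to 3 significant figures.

Transfer-ellipse semi-major axis a_t = (r₁ + r₂)/2 = (4430 + 15700)/2 = 10065 km.
At apoapsis, r = 15700 km.
Applying v² = μ(2/r − 1/a_t): v = 1.096 km/s.

v = 1100 m/s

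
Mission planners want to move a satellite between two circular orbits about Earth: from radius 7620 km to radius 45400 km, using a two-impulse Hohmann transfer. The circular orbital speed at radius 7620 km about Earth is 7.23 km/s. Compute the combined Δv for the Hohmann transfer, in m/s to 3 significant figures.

From the circular-orbit relation v² = μ/r at r = 7620 km: μ = v²r = (7.23)² × 7620 = 3.98319×10^5 km³/s².
Semi-major axis of the transfer orbit: a_t = (7620 + 45400)/2 = 26510 km.
At r₁ the circular-orbit speed is v₁ = √(μ/r₁) = 7.230 km/s.
Transfer-orbit speed at r₁ (v² = μ(2/r − 1/a)): v_p = √[μ(2/r₁ − 1/a_t)] = 9.462 km/s.
First burn Δv₁ = |v_p − v₁| = 2.232 km/s.
Circular speed at r₂: v₂ = √(μ/r₂) = 2.962 km/s.
Transfer-orbit speed at r₂: v_a = √[μ(2/r₂ − 1/a_t)] = 1.588 km/s.
Second burn Δv₂ = |v₂ − v_a| = 1.374 km/s.
Δv = Δv₁ + Δv₂ = 2.232 + 1.374 = 3.606 km/s.

Δv = 3610 m/s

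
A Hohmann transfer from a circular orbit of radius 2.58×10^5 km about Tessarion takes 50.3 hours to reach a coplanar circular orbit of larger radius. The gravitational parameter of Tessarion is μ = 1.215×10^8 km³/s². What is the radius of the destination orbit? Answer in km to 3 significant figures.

r₂ = 1.22×10^6 km

Transfer time t = 50.3 hours = 1.8108×10^5 s, and t = π√(a_t³/μ).
So a_t = (μ t²/π²)^(1/3) = (1.215×10^8 × (1.8108×10^5)² / π²)^(1/3) = 7.3905×10^5 km.
Since a_t = (r₁ + r₂)/2, r₂ = 2a_t − r₁ = 2×7.3905×10^5 − 2.580×10^5 = 1.2201×10^6 km.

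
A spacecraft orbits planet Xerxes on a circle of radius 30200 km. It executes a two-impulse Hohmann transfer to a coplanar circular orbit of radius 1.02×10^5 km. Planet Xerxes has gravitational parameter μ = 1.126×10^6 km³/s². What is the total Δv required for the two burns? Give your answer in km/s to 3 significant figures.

Δv = 2.56 km/s

Semi-major axis of the transfer orbit: a_t = (30200 + 1.020×10^5)/2 = 66100 km.
At r₁ the circular-orbit speed is v₁ = √(μ/r₁) = 6.106 km/s.
On the transfer ellipse at r₁, v² = μ(2/r − 1/a) gives v_p = √[μ(2/r₁ − 1/a_t)] = 7.585 km/s.
First burn Δv₁ = |v_p − v₁| = 1.479 km/s.
At r₂, v₂ = √(μ/r₂) = 3.323 km/s.
Transfer-orbit speed at r₂: v_a = √[μ(2/r₂ − 1/a_t)] = 2.246 km/s.
Second burn Δv₂ = |v₂ − v_a| = 1.077 km/s.
Δv = Δv₁ + Δv₂ = 1.479 + 1.077 = 2.556 km/s.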